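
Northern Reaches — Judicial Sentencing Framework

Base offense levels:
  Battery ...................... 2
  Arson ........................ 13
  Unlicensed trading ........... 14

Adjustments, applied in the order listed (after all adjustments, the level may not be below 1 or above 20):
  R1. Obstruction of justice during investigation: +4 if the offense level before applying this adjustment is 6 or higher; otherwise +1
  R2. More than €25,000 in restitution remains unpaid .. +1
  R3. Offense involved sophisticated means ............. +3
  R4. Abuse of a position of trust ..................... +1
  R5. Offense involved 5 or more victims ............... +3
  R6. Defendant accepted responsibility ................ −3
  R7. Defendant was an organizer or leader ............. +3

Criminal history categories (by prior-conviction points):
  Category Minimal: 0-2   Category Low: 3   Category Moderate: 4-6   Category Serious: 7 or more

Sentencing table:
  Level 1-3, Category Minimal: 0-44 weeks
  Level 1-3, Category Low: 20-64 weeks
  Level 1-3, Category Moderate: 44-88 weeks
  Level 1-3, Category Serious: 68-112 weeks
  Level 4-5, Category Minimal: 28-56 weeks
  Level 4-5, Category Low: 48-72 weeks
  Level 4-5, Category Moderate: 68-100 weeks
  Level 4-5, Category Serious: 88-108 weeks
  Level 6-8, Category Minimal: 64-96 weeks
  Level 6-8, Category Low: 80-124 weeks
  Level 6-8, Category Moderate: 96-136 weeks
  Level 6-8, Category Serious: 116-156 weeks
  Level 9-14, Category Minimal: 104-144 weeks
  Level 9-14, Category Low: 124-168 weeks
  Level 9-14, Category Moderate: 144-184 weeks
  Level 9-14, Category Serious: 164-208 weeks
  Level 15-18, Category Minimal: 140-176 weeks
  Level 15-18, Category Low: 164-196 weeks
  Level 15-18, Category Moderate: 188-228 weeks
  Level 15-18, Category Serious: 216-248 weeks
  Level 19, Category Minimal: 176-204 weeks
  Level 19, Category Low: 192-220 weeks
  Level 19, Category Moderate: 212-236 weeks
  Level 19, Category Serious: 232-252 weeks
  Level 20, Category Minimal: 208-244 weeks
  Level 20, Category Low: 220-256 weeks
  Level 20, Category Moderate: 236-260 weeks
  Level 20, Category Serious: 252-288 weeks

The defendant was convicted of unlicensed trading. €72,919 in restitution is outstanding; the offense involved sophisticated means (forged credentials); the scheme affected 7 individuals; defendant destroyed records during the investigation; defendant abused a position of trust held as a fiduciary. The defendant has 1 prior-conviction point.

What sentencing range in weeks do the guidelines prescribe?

208-244 weeks

Base offense level for unlicensed trading: 14.
R1 applies (level before this adjustment is 14 ≥ 6, so +4): 14 + 4 = 18.
R2 applies: 18 + 1 = 19.
R3 applies: 19 + 3 = 22.
R4 applies: 22 + 1 = 23.
R5 applies: 23 + 3 = 26.
R6 does not apply.
R7 does not apply.
Level 26 exceeds the maximum of 20; capped at 20.
Final offense level: 20.
Criminal history: 1 prior point → Category Minimal (0-2).
Level 20 falls in the 20 band.
Grid: Level 20 × Category Minimal = 208-244 weeks.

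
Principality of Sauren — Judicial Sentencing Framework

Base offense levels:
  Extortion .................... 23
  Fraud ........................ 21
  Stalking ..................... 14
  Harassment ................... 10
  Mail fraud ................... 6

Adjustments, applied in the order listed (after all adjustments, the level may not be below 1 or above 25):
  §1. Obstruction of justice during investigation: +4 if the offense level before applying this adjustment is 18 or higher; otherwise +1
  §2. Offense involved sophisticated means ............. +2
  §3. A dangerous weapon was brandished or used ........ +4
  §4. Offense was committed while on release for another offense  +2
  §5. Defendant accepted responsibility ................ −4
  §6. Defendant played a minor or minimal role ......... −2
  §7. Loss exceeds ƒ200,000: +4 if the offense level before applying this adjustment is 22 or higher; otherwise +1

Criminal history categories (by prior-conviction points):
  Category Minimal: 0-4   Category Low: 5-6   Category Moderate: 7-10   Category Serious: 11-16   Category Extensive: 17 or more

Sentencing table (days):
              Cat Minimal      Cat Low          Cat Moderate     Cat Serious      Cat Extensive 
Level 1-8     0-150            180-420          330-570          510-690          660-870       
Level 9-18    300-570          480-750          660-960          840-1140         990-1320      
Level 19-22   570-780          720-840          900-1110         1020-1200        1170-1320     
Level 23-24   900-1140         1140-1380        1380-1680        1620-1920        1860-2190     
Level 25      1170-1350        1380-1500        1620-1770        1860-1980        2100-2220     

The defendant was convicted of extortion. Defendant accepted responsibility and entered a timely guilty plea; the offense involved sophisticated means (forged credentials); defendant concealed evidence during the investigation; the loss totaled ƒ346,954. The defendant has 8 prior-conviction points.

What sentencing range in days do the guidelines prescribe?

Base offense level for extortion: 23.
§1 applies (level before this adjustment is 23 ≥ 18, so +4): 23 + 4 = 27.
§2 applies: 27 + 2 = 29.
§5 applies: 29 − 4 = 25.
§7 applies (level before this adjustment is 25 ≥ 22, so +4): 25 + 4 = 29.
Level 29 exceeds the maximum of 25; capped at 25.
Final offense level: 25.
Criminal history: 8 prior points → Category Moderate (7-10).
Level 25 falls in the 25 band.
Grid: Level 25 × Category Moderate = 1620-1770 days.

1620-1770 days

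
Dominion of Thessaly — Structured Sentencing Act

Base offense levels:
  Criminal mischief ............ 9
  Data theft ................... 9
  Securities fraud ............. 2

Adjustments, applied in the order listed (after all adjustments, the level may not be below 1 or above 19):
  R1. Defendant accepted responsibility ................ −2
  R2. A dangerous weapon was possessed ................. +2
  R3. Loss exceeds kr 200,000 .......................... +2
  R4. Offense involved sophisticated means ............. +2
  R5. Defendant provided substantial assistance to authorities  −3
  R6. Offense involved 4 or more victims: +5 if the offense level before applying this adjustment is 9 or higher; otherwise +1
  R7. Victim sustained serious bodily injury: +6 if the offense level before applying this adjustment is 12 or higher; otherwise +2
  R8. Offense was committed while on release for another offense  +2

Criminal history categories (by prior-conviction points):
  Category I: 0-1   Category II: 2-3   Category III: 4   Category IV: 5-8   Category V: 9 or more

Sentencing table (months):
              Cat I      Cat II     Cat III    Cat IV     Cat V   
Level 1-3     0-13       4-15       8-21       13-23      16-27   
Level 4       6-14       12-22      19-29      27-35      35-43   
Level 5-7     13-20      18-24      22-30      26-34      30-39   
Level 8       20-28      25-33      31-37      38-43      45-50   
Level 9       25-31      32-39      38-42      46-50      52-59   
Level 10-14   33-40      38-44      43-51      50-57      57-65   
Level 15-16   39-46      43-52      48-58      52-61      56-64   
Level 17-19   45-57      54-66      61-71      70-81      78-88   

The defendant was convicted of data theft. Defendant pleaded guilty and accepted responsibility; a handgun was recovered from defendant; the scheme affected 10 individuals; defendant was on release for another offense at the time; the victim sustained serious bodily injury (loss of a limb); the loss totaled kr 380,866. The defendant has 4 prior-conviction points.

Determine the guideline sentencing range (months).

Base offense level for data theft: 9.
R1 applies: 9 − 2 = 7.
R2 applies: 7 + 2 = 9.
R3 applies: 9 + 2 = 11.
R5 does not apply.
R6 applies (level before this adjustment is 11 ≥ 9, so +5): 11 + 5 = 16.
R7 applies (level before this adjustment is 16 ≥ 12, so +6): 16 + 6 = 22.
R8 applies: 22 + 2 = 24.
Level 24 exceeds the maximum of 19; capped at 19.
Final offense level: 19.
Criminal history: 4 prior points → Category III (4).
Level 19 falls in the 17-19 band.
Grid: Level 17-19 × Category III = 61-71 months.

61-71 months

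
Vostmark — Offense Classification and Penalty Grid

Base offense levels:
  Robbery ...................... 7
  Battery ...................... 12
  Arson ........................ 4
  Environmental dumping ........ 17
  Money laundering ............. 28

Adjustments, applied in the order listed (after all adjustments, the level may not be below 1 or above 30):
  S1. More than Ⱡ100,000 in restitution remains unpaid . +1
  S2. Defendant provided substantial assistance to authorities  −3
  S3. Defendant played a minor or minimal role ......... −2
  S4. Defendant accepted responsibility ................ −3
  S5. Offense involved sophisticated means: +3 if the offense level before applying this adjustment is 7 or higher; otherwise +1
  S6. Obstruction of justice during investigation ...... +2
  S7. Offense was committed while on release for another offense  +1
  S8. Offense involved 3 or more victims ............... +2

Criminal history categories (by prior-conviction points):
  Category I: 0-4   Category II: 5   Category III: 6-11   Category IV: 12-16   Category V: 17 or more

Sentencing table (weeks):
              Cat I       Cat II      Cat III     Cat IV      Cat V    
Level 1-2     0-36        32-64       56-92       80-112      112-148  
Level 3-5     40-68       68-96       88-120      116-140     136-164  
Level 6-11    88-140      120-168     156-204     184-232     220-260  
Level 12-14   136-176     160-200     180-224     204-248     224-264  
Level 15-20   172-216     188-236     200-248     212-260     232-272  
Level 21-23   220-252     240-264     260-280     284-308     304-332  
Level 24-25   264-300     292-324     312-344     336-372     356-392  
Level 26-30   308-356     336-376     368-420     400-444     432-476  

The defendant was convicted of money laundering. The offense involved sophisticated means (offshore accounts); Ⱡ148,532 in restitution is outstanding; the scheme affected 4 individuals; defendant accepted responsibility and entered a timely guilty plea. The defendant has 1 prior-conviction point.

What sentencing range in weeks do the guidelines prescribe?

Base offense level for money laundering: 28.
S1 applies: 28 + 1 = 29.
S2 does not apply.
S4 applies: 29 − 3 = 26.
S5 applies (level before this adjustment is 26 ≥ 7, so +3): 26 + 3 = 29.
S8 applies: 29 + 2 = 31.
Level 31 exceeds the maximum of 30; capped at 30.
Final offense level: 30.
Criminal history: 1 prior point → Category I (0-4).
Level 30 falls in the 26-30 band.
Grid: Level 26-30 × Category I = 308-356 weeks.

308-356 weeks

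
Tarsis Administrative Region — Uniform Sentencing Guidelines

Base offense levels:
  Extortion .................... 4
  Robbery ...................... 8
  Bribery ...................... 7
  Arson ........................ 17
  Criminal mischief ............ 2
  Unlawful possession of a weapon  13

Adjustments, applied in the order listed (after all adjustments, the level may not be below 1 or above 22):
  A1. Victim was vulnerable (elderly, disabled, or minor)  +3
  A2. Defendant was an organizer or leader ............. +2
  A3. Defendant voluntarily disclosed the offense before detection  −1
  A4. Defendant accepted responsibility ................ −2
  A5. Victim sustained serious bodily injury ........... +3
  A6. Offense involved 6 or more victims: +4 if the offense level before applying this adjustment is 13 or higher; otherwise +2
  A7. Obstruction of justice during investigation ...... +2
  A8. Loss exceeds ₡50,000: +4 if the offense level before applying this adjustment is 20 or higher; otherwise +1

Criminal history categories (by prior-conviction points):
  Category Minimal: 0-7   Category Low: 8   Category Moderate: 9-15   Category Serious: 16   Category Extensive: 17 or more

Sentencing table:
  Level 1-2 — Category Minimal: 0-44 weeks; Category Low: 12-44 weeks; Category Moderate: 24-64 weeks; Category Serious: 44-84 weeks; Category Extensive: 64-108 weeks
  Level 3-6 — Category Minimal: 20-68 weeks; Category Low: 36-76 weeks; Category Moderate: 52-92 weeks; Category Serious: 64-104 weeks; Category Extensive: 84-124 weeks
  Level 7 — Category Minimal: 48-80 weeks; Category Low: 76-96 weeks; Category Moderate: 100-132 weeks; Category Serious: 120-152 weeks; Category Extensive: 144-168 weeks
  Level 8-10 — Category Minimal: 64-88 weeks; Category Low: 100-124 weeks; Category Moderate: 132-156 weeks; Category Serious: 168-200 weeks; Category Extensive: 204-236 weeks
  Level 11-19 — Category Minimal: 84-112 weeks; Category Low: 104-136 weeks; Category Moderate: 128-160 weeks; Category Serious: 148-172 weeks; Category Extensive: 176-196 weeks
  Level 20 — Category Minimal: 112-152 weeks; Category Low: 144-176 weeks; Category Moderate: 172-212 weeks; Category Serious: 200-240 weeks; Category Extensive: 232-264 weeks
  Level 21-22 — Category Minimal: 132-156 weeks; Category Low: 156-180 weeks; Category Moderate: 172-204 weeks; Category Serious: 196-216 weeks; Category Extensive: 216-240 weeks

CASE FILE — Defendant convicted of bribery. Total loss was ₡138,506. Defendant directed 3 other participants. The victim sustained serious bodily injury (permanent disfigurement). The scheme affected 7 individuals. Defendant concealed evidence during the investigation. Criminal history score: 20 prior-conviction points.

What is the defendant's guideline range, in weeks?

176-196 weeks

Base offense level for bribery: 7.
A2 applies: 7 + 2 = 9.
A3 does not apply.
A5 applies: 9 + 3 = 12.
A6 applies (level before this adjustment is 12 < 13, so +2): 12 + 2 = 14.
A7 applies: 14 + 2 = 16.
A8 applies (level before this adjustment is 16 < 20, so +1): 16 + 1 = 17.
Final offense level: 17.
Criminal history: 20 prior points → Category Extensive (17+).
Level 17 falls in the 11-19 band.
Grid: Level 11-19 × Category Extensive = 176-196 weeks.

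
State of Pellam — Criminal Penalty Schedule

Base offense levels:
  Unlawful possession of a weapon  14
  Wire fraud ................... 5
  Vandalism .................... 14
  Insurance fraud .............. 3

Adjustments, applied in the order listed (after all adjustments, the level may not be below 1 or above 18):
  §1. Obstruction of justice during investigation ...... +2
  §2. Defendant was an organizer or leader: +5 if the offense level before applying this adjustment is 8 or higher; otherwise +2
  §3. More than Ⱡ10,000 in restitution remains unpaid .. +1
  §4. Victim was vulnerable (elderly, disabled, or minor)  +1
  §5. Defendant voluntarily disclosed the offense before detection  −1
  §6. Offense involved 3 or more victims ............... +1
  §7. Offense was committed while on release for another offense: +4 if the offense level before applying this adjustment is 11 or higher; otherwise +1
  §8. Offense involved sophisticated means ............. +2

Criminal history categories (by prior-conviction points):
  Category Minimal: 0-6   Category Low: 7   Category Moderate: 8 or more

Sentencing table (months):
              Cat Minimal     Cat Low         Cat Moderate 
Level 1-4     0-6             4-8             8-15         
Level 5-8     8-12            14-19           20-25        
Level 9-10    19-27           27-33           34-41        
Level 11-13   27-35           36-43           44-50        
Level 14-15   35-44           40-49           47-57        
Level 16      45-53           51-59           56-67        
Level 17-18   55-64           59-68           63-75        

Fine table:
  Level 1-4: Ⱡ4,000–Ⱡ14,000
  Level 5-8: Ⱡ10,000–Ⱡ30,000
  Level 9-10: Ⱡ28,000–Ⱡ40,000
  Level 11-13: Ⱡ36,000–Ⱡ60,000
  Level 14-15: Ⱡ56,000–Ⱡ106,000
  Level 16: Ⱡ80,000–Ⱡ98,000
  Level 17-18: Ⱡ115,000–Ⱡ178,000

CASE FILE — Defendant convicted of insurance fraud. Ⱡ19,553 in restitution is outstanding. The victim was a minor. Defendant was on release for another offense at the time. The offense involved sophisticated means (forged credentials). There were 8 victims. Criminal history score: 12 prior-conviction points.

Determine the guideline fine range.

Ⱡ28,000–Ⱡ40,000

Base offense level for insurance fraud: 3.
§2 does not apply.
§3 applies: 3 + 1 = 4.
§4 applies: 4 + 1 = 5.
§5 does not apply.
§6 applies: 5 + 1 = 6.
§7 applies (level before this adjustment is 6 < 11, so +1): 6 + 1 = 7.
§8 applies: 7 + 2 = 9.
Final offense level: 9.
Level 9 falls in the 9-10 band.
Fine table: Level 9-10 → Ⱡ28,000–Ⱡ40,000.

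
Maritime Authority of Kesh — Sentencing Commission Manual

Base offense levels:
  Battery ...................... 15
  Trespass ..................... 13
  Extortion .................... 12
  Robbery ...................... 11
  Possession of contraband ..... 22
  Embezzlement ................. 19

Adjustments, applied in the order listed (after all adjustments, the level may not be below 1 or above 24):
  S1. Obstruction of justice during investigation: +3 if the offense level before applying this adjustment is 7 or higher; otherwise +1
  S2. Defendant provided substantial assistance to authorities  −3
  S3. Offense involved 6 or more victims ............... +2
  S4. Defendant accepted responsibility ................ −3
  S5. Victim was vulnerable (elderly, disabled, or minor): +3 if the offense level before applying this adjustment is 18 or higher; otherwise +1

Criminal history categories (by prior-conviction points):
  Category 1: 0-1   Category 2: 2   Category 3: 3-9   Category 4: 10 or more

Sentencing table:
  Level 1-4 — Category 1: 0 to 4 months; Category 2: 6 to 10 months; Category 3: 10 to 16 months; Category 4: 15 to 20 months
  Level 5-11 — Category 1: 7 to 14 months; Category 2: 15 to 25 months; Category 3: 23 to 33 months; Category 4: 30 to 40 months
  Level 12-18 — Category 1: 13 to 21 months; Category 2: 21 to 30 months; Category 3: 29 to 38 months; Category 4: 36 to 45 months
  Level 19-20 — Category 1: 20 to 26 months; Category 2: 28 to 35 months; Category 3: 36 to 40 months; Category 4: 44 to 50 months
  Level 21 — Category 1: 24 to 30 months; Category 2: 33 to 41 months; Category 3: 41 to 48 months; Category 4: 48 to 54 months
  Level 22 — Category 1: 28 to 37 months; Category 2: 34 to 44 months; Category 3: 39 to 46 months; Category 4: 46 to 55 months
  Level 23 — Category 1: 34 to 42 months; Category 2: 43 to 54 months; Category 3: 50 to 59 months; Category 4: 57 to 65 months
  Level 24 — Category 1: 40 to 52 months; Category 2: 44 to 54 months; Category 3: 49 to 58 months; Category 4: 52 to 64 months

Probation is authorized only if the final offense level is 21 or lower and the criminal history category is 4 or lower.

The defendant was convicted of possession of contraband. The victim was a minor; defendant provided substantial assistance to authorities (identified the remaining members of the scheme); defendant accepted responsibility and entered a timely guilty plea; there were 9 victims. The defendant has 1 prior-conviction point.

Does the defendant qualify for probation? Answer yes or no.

Base offense level for possession of contraband: 22.
S2 applies: 22 − 3 = 19.
S3 applies: 19 + 2 = 21.
S4 applies: 21 − 3 = 18.
S5 applies (level before this adjustment is 18 ≥ 18, so +3): 18 + 3 = 21.
Final offense level: 21.
Criminal history: 1 prior point → Category 1 (0-1).
Level 21 falls in the 21 band.
Grid: Level 21 × Category 1 = 24-30 months.
Probation check: level 21 ≤ 21 and category 1 ≤ 4 → eligible.

Yes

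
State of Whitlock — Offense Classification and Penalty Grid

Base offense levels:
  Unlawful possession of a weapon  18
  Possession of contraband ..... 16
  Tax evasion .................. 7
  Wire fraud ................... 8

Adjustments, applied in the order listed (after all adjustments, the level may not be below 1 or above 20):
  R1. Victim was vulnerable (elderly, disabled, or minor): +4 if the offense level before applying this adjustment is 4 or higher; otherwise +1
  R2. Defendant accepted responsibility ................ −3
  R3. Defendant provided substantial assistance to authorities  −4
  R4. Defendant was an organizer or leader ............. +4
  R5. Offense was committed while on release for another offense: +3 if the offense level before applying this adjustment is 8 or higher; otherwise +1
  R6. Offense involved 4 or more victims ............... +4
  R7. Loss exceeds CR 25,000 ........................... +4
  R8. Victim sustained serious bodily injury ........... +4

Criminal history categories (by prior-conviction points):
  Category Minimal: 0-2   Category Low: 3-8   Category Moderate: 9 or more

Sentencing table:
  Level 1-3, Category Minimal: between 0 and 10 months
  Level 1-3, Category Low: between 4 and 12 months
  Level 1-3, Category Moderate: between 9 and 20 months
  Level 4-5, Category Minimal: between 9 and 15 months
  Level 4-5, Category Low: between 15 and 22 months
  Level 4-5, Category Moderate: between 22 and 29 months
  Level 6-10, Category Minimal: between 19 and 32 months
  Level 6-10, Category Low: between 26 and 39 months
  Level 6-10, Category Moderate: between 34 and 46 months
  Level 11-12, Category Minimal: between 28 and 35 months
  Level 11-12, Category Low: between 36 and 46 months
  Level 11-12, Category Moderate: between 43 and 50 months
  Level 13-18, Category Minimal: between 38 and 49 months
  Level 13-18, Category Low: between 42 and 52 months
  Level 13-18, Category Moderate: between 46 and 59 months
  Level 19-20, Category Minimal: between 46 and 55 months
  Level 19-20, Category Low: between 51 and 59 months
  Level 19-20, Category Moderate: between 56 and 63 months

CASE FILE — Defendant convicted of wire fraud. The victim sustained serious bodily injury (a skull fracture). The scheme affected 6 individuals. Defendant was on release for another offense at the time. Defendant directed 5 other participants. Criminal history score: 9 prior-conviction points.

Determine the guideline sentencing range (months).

56-63 months

Base offense level for wire fraud: 8.
R2 does not apply.
R3 does not apply.
R4 applies: 8 + 4 = 12.
R5 applies (level before this adjustment is 12 ≥ 8, so +3): 12 + 3 = 15.
R6 applies: 15 + 4 = 19.
R7 does not apply.
R8 applies: 19 + 4 = 23.
Level 23 exceeds the maximum of 20; capped at 20.
Final offense level: 20.
Criminal history: 9 prior points → Category Moderate (9+).
Level 20 falls in the 19-20 band.
Grid: Level 19-20 × Category Moderate = 56-63 months.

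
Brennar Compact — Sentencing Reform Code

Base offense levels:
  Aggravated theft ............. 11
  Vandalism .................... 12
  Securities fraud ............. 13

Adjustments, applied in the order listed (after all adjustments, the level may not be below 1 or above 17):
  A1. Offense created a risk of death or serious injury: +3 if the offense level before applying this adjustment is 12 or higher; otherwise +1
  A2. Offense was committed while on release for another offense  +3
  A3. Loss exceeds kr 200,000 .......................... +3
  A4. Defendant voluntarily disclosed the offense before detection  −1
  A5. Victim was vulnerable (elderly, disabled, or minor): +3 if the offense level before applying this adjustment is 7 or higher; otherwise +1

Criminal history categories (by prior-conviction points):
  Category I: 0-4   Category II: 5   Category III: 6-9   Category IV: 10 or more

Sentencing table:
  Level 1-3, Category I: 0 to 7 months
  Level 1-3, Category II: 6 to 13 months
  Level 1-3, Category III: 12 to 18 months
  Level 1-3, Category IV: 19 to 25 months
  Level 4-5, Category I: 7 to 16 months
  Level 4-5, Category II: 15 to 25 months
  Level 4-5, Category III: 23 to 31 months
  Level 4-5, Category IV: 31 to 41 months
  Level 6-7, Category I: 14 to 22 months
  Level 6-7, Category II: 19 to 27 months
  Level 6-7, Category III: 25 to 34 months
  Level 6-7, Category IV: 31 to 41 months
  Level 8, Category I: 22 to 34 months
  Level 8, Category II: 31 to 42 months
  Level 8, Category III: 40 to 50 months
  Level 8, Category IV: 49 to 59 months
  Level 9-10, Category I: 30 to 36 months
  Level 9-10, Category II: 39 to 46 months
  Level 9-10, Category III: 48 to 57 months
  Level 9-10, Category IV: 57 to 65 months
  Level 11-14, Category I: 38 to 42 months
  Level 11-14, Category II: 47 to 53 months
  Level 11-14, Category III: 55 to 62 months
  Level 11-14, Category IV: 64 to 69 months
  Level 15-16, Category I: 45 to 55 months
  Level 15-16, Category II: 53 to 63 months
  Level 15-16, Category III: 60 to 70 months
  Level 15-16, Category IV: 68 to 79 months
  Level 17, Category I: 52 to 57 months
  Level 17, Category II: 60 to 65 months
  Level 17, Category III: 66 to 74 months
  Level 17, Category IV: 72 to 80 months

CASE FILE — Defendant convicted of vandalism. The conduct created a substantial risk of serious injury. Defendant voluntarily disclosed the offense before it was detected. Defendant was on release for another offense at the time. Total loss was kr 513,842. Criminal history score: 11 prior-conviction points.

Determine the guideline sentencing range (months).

Base offense level for vandalism: 12.
A1 applies (level before this adjustment is 12 ≥ 12, so +3): 12 + 3 = 15.
A2 applies: 15 + 3 = 18.
A3 applies: 18 + 3 = 21.
A4 applies: 21 − 1 = 20.
A5 does not apply.
Level 20 exceeds the maximum of 17; capped at 17.
Final offense level: 17.
Criminal history: 11 prior points → Category IV (10+).
Level 17 falls in the 17 band.
Grid: Level 17 × Category IV = 72-80 months.

72-80 months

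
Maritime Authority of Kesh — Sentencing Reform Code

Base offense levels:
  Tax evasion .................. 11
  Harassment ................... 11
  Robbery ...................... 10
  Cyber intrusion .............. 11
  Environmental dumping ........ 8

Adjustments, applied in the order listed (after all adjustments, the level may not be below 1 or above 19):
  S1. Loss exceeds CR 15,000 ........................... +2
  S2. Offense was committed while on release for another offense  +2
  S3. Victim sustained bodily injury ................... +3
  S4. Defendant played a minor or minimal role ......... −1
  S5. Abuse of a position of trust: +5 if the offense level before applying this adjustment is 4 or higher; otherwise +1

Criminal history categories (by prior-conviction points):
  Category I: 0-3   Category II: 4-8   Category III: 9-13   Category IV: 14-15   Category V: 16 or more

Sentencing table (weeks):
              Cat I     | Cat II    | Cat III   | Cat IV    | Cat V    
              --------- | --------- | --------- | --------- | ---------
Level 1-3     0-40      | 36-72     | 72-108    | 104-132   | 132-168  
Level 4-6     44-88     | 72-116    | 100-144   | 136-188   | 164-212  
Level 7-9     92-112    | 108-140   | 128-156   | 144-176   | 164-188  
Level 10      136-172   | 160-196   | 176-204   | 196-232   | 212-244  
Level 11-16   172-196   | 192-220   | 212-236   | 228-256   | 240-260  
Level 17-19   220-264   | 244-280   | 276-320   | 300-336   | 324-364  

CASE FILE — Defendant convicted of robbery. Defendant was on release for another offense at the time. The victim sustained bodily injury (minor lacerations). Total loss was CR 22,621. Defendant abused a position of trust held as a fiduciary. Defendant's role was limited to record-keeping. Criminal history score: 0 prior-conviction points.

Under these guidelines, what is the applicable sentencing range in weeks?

Base offense level for robbery: 10.
S1 applies: 10 + 2 = 12.
S2 applies: 12 + 2 = 14.
S3 applies: 14 + 3 = 17.
S4 applies: 17 − 1 = 16.
S5 applies (level before this adjustment is 16 ≥ 4, so +5): 16 + 5 = 21.
Level 21 exceeds the maximum of 19; capped at 19.
Final offense level: 19.
Criminal history: 0 prior points → Category I (0-3).
Level 19 falls in the 17-19 band.
Grid: Level 17-19 × Category I = 220-264 weeks.

220-264 weeks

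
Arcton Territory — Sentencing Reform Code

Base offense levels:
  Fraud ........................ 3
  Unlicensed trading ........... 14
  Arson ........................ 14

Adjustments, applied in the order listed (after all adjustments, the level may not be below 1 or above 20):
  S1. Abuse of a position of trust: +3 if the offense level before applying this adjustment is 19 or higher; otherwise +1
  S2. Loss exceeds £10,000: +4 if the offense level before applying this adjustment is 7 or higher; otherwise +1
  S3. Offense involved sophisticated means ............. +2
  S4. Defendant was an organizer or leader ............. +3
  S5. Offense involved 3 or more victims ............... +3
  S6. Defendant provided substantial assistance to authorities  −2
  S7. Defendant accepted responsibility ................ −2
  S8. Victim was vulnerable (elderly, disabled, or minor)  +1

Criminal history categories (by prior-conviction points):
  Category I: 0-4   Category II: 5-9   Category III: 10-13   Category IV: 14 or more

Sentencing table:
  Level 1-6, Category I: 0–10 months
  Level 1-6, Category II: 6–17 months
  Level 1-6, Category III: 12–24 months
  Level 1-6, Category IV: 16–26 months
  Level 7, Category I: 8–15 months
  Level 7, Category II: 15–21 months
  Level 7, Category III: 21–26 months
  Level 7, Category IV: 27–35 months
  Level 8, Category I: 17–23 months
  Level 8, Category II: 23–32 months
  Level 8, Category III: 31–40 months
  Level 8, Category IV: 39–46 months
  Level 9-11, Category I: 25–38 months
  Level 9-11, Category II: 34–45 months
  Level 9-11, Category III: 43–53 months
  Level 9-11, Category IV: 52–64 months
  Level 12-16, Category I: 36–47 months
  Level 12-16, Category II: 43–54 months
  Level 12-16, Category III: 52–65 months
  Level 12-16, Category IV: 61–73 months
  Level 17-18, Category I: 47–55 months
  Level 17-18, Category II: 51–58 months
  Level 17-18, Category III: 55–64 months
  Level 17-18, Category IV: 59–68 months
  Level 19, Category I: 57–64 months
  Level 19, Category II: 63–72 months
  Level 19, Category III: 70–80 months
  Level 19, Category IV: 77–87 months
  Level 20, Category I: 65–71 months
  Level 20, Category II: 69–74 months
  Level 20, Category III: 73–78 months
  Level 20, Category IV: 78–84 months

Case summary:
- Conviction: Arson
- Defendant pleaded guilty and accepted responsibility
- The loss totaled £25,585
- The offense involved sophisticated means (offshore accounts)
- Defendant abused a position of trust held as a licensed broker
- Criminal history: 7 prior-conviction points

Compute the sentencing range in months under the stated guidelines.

63-72 months

Base offense level for arson: 14.
S1 applies (level before this adjustment is 14 < 19, so +1): 14 + 1 = 15.
S2 applies (level before this adjustment is 15 ≥ 7, so +4): 15 + 4 = 19.
S3 applies: 19 + 2 = 21.
S4 does not apply.
S7 applies: 21 − 2 = 19.
Final offense level: 19.
Criminal history: 7 prior points → Category II (5-9).
Level 19 falls in the 19 band.
Grid: Level 19 × Category II = 63-72 months.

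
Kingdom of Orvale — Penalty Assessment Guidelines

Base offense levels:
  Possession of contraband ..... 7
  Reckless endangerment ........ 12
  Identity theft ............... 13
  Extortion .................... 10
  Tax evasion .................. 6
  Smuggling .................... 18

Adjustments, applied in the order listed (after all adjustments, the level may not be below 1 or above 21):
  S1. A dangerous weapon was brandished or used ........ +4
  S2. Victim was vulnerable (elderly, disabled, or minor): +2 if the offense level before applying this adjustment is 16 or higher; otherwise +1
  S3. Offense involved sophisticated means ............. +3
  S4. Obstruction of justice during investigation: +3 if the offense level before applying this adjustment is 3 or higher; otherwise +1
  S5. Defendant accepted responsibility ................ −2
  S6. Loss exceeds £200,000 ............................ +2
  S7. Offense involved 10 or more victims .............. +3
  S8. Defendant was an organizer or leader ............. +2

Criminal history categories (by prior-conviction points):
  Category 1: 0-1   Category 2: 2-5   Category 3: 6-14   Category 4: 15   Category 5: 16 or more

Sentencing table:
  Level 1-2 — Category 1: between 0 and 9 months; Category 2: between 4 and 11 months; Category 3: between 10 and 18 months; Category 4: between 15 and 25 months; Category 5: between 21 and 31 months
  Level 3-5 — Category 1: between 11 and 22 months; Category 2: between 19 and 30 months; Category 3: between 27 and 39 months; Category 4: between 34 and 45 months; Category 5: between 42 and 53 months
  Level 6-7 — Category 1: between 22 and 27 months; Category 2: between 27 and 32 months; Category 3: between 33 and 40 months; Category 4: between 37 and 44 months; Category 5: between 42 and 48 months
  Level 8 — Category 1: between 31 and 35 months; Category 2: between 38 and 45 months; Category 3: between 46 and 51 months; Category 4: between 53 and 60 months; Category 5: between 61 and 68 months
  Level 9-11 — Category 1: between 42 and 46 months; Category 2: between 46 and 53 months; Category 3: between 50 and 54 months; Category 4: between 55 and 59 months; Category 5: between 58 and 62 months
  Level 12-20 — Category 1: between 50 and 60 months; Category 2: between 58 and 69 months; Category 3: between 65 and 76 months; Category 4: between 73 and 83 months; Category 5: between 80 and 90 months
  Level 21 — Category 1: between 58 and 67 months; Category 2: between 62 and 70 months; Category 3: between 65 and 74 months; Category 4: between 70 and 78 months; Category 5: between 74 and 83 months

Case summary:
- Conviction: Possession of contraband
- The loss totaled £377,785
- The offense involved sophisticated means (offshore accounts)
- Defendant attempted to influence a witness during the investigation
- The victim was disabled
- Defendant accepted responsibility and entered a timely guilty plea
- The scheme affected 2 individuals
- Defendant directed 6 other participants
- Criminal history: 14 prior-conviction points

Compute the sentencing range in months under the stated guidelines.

65-76 months

Base offense level for possession of contraband: 7.
S1 does not apply.
S2 applies (level before this adjustment is 7 < 16, so +1): 7 + 1 = 8.
S3 applies: 8 + 3 = 11.
S4 applies (level before this adjustment is 11 ≥ 3, so +3): 11 + 3 = 14.
S5 applies: 14 − 2 = 12.
S6 applies: 12 + 2 = 14.
S7 does not apply.
S8 applies: 14 + 2 = 16.
Final offense level: 16.
Criminal history: 14 prior points → Category 3 (6-14).
Level 16 falls in the 12-20 band.
Grid: Level 12-20 × Category 3 = 65-76 months.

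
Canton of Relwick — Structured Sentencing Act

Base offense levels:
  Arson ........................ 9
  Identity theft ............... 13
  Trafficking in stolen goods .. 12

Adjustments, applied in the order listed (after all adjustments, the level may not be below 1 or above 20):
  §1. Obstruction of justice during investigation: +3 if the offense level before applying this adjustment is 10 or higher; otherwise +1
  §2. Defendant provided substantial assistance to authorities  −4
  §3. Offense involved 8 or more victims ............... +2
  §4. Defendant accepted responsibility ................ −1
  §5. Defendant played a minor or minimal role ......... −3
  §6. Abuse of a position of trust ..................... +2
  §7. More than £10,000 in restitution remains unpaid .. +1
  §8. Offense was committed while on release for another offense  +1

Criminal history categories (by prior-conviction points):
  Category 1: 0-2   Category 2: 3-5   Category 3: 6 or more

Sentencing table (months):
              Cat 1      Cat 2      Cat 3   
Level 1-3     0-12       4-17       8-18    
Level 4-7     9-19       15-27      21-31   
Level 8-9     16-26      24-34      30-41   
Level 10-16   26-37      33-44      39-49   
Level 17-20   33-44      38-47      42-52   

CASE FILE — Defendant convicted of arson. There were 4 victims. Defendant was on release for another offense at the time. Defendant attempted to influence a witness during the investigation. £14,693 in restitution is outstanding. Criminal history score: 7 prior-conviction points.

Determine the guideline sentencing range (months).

39-49 months

Base offense level for arson: 9.
§1 applies (level before this adjustment is 9 < 10, so +1): 9 + 1 = 10.
§2 does not apply.
§3 does not apply.
§4 does not apply.
§7 applies: 10 + 1 = 11.
§8 applies: 11 + 1 = 12.
Final offense level: 12.
Criminal history: 7 prior points → Category 3 (6+).
Level 12 falls in the 10-16 band.
Grid: Level 10-16 × Category 3 = 39-49 months.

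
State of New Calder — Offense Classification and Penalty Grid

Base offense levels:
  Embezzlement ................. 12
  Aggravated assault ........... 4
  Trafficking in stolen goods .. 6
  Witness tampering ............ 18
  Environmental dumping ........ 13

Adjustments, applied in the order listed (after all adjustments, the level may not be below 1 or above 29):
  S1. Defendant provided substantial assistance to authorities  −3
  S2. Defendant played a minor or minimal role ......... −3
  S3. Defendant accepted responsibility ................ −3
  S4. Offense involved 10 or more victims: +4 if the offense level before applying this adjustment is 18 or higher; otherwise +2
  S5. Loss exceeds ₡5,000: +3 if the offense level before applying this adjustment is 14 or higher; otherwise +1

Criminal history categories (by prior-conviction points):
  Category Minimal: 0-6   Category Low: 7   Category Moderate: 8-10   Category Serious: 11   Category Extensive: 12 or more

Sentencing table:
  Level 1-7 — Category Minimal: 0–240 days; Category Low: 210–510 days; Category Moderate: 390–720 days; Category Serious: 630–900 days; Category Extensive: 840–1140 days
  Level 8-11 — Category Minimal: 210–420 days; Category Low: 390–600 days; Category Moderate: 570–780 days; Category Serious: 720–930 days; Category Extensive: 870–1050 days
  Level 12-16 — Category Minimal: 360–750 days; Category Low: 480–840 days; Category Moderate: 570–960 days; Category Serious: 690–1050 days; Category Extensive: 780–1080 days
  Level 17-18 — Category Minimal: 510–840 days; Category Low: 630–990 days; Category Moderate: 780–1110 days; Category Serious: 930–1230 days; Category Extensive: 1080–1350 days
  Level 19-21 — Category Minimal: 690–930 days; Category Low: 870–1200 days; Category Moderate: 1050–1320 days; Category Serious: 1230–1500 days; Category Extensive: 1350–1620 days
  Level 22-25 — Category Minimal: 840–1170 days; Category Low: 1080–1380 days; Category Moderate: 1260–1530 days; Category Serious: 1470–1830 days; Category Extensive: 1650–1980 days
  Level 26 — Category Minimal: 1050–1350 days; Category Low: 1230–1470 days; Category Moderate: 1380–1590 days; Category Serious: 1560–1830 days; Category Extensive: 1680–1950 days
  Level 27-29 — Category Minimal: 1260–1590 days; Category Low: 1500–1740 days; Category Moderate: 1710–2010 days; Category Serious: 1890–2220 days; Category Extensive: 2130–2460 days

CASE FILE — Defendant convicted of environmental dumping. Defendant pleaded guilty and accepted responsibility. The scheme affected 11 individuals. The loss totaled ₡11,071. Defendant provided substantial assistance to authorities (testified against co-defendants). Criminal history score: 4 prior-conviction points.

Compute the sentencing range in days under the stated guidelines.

Base offense level for environmental dumping: 13.
S1 applies: 13 − 3 = 10.
S3 applies: 10 − 3 = 7.
S4 applies (level before this adjustment is 7 < 18, so +2): 7 + 2 = 9.
S5 applies (level before this adjustment is 9 < 14, so +1): 9 + 1 = 10.
Final offense level: 10.
Criminal history: 4 prior points → Category Minimal (0-6).
Level 10 falls in the 8-11 band.
Grid: Level 8-11 × Category Minimal = 210-420 days.

210-420 days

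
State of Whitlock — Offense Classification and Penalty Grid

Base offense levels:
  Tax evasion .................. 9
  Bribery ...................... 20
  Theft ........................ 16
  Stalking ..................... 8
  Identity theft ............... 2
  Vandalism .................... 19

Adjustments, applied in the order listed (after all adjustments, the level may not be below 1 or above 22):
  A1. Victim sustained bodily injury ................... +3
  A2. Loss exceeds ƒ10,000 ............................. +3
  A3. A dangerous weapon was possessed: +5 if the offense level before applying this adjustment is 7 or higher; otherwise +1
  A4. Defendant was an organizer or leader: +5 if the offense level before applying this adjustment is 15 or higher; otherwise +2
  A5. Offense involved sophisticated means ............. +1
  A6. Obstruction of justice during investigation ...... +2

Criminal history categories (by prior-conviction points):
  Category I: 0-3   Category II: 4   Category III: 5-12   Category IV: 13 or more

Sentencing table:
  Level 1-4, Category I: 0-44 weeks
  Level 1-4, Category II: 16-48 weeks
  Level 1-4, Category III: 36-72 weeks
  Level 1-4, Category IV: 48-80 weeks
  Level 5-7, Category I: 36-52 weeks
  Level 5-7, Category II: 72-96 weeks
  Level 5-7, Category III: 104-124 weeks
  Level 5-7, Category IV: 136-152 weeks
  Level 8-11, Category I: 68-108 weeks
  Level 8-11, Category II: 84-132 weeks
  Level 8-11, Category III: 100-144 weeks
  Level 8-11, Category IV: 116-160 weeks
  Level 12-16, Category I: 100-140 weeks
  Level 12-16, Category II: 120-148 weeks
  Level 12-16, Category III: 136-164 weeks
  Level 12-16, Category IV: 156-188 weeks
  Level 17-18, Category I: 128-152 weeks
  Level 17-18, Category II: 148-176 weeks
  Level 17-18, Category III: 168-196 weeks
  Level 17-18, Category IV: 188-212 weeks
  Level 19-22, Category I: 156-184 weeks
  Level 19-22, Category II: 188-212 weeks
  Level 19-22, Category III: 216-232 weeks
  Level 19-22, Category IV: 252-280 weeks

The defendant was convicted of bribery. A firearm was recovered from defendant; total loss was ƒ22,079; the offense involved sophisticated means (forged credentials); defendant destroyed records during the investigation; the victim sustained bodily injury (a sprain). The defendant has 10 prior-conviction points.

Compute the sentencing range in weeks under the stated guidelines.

Base offense level for bribery: 20.
A1 applies: 20 + 3 = 23.
A2 applies: 23 + 3 = 26.
A3 applies (level before this adjustment is 26 ≥ 7, so +5): 26 + 5 = 31.
A4 does not apply.
A5 applies: 31 + 1 = 32.
A6 applies: 32 + 2 = 34.
Level 34 exceeds the maximum of 22; capped at 22.
Final offense level: 22.
Criminal history: 10 prior points → Category III (5-12).
Level 22 falls in the 19-22 band.
Grid: Level 19-22 × Category III = 216-232 weeks.

216-232 weeks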